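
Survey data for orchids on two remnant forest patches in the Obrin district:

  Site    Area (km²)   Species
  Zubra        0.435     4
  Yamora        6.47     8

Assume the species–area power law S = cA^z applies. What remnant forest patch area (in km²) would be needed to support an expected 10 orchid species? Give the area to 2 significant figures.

z = ln(8/4) / ln(6.47/0.435) = 0.6931 / 2.6996 = 0.2568
c = 4 / 0.435^0.2568 = 4 / 0.8076 = 4.953
A = (10/4.953)^(1/0.2568) ⇒ ln A = ln(2.019)/0.2568 = 2.7362
A = e^2.7362 ≈ 15.43 km²

15 km²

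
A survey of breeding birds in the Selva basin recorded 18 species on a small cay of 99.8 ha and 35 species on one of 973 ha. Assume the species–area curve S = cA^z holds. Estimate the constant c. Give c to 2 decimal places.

4.69

z = ln(S₂/S₁) / ln(A₂/A₁) = ln(35/18) / ln(973/99.8) = 0.6650 / 2.2772 = 0.2920
c = S₁ / A₁^z = 18 / 99.8^0.2920 = 18 / 3.835 = 4.694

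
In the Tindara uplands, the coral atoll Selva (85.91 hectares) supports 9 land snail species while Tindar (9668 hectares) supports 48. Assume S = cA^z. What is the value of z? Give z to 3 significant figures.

0.354

Taking logs: ln S = ln c + z ln A, so z = (ln S₂ − ln S₁)/(ln A₂ − ln A₁).
z = ln(48/9) / ln(9668/85.91) = ln(5.333) / ln(112.5) = 1.6740 / 4.7233 = 0.3544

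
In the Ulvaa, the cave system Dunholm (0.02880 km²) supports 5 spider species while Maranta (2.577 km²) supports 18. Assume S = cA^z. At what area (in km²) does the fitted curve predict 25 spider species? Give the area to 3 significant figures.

z = ln(18/5) / ln(2.577/0.0288) = 1.2809 / 4.4940 = 0.2850
c = 5 / 0.0288^0.2850 = 5 / 0.3638 = 13.74
A = (25/13.74)^(1/0.2850) ⇒ ln A = ln(1.819)/0.2850 = 2.0991
A = e^2.0991 ≈ 8.159 km²

8.16 km²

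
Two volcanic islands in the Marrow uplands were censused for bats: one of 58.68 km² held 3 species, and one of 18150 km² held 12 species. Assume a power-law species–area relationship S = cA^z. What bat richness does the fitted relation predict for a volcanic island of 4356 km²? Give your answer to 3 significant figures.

8.50

z = ln(12/3) / ln(18150/58.68) = 1.3863 / 5.7343 = 0.2418
c = 3 / 58.68^0.2418 = 3 / 2.676 = 1.121
S₃ = 1.121 × 4356^0.2418 = 1.121 × 7.582 ≈ 8.499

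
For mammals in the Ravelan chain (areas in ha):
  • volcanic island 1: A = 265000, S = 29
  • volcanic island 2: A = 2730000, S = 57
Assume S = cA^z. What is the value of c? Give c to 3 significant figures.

0.778

z = ln(S₂/S₁) / ln(A₂/A₁) = ln(57/29) / ln(2730000/265000) = 0.6758 / 2.3323 = 0.2897
c = S₁ / A₁^z = 29 / 265000^0.2897 = 29 / 37.26 = 0.7782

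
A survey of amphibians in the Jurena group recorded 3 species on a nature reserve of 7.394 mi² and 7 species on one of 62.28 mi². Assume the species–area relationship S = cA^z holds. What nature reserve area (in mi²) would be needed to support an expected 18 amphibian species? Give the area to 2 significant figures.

z = ln(7/3) / ln(62.28/7.394) = 0.8473 / 2.1310 = 0.3976
c = 3 / 7.394^0.3976 = 3 / 2.216 = 1.354
A = (18/1.354)^(1/0.3976) ⇒ ln A = ln(13.29)/0.3976 = 6.5070
A = e^6.5070 ≈ 669.8 mi²

670 mi²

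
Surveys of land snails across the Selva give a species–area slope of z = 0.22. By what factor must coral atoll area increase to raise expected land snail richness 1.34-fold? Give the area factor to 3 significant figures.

(A₂/A₁)^0.22 = 1.34, so A₂/A₁ = 1.34^(1/0.22) = 1.34^4.545
ln(A₂/A₁) = ln 1.34 / 0.22 = 0.2927 / 0.22 = 1.3303
A₂/A₁ = e^1.3303 ≈ 3.782

3.78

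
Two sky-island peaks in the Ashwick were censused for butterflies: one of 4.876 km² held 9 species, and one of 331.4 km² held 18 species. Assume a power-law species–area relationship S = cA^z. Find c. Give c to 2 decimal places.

z = ln(S₂/S₁) / ln(A₂/A₁) = ln(18/9) / ln(331.4/4.876) = 0.6931 / 4.2190 = 0.1643
c = S₁ / A₁^z = 9 / 4.876^0.1643 = 9 / 1.297 = 6.937

6.94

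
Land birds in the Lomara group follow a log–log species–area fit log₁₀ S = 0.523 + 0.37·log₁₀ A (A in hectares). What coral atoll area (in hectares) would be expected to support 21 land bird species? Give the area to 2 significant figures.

140 hectares

21 = 3.334 × A^0.37  ⇒  A^0.37 = 21/3.334 = 6.298
ln A = ln(6.298) / 0.37 = 1.8403 / 0.37 = 4.9737
A = e^4.9737 ≈ 144.6 hectares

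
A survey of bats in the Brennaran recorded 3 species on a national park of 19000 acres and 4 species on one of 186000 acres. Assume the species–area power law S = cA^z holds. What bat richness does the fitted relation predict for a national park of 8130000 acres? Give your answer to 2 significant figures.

6.4

z = ln(4/3) / ln(186000/19000) = 0.2877 / 2.2813 = 0.1261
c = 3 / 19000^0.1261 = 3 / 3.464 = 0.8661
S₃ = 0.8661 × 8130000^0.1261 = 0.8661 × 7.437 ≈ 6.441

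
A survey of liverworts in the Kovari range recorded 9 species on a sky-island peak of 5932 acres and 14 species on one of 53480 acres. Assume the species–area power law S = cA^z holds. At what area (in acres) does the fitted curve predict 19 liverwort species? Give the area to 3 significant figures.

244000 acres

z = ln(14/9) / ln(53480/5932) = 0.4418 / 2.1989 = 0.2009
c = 9 / 5932^0.2009 = 9 / 5.73 = 1.571
A = (19/1.571)^(1/0.2009) ⇒ ln A = ln(12.1)/0.2009 = 12.4069
A = e^12.4069 ≈ 244485 acres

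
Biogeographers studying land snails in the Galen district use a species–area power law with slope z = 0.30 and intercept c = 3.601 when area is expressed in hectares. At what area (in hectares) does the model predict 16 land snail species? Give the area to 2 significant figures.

16 = 3.601 × A^0.3  ⇒  A^0.3 = 16/3.601 = 4.443
ln A = ln(4.443) / 0.3 = 1.4914 / 0.3 = 4.9713
A = e^4.9713 ≈ 144.2 hectares

140 hectares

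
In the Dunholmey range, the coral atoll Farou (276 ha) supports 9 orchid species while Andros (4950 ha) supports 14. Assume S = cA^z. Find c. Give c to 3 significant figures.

z = ln(S₂/S₁) / ln(A₂/A₁) = ln(14/9) / ln(4950/276) = 0.4418 / 2.8867 = 0.1531
c = S₁ / A₁^z = 9 / 276^0.1531 = 9 / 2.364 = 3.808

3.81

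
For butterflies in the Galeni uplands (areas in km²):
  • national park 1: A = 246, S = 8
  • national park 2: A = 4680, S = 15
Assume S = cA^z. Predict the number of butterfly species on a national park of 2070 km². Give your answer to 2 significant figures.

13

z = ln(15/8) / ln(4680/246) = 0.6286 / 2.9457 = 0.2134
c = 8 / 246^0.2134 = 8 / 3.238 = 2.471
S₃ = 2.471 × 2070^0.2134 = 2.471 × 5.101 ≈ 12.6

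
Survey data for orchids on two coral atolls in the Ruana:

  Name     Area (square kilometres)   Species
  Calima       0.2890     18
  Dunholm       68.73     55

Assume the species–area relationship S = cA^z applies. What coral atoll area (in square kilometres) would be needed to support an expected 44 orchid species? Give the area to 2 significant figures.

23 square kilometres

z = ln(55/18) / ln(68.73/0.289) = 1.1170 / 5.4715 = 0.2041
c = 18 / 0.289^0.2041 = 18 / 0.7762 = 23.19
A = (44/23.19)^(1/0.2041) ⇒ ln A = ln(1.897)/0.2041 = 3.1371
A = e^3.1371 ≈ 23.04 square kilometres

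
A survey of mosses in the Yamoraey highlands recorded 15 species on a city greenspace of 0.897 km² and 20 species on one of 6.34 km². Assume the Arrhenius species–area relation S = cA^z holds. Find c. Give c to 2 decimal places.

15.24

z = ln(S₂/S₁) / ln(A₂/A₁) = ln(20/15) / ln(6.34/0.897) = 0.2877 / 1.9556 = 0.1471
c = S₁ / A₁^z = 15 / 0.897^0.1471 = 15 / 0.9841 = 15.24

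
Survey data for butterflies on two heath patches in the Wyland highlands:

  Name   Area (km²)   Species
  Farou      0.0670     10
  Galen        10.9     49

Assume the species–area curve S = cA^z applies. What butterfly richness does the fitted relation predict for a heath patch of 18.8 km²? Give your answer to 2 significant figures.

58

z = ln(49/10) / ln(10.9/0.067) = 1.5892 / 5.0918 = 0.3121
c = 10 / 0.067^0.3121 = 10 / 0.4301 = 23.25
S₃ = 23.25 × 18.8^0.3121 = 23.25 × 2.499 ≈ 58.09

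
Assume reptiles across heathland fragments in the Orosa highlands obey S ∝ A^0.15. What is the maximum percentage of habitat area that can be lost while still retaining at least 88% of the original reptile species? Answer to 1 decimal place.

57.4%

Need (A_new/A_old)^0.15 = 0.88, so A_new/A_old = 0.88^(1/0.15) = 0.88^6.667
ln(A_new/A_old) = ln 0.88 / 0.15 = -0.1278 / 0.15 = -0.8522
A_new/A_old = e^-0.8522 ≈ 0.4265
Fraction that can be lost = 1 − 0.4265 = 0.5735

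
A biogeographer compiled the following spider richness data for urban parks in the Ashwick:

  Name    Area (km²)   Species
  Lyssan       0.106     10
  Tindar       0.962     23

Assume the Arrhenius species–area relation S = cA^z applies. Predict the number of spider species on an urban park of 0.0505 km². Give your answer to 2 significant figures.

z = ln(23/10) / ln(0.962/0.106) = 0.8329 / 2.2056 = 0.3776
c = 10 / 0.106^0.3776 = 10 / 0.4285 = 23.34
S₃ = 23.34 × 0.0505^0.3776 = 23.34 × 0.3238 ≈ 7.558

7.6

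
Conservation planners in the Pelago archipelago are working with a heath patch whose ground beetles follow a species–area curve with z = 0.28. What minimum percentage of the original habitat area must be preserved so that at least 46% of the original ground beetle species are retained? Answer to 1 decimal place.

6.2%

Need (A_new/A_old)^0.28 = 0.46, so A_new/A_old = 0.46^(1/0.28) = 0.46^3.571
ln(A_new/A_old) = ln 0.46 / 0.28 = -0.7765 / 0.28 = -2.7733
A_new/A_old = e^-2.7733 ≈ 0.06245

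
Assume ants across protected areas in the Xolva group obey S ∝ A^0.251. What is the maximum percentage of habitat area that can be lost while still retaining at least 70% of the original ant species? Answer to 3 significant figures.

Need (A_new/A_old)^0.251 = 0.7, so A_new/A_old = 0.7^(1/0.251) = 0.7^3.984
ln(A_new/A_old) = ln 0.7 / 0.251 = -0.3567 / 0.251 = -1.4210
A_new/A_old = e^-1.4210 ≈ 0.2415
Fraction that can be lost = 1 − 0.2415 = 0.7585

75.9%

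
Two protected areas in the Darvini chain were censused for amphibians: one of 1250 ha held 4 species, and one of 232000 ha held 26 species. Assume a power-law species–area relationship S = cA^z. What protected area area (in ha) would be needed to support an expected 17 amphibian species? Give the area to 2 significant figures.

71000 ha

z = ln(26/4) / ln(232000/1250) = 1.8718 / 5.2236 = 0.3583
c = 4 / 1250^0.3583 = 4 / 12.87 = 0.3107
A = (17/0.3107)^(1/0.3583) ⇒ ln A = ln(54.72)/0.3583 = 11.1688
A = e^11.1688 ≈ 70883 ha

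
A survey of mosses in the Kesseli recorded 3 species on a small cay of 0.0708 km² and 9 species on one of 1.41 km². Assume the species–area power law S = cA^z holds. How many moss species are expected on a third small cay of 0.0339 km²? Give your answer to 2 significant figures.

z = ln(9/3) / ln(1.41/0.0708) = 1.0986 / 2.9915 = 0.3672
c = 3 / 0.0708^0.3672 = 3 / 0.3782 = 7.933
S₃ = 7.933 × 0.0339^0.3672 = 7.933 × 0.2886 ≈ 2.289

2.3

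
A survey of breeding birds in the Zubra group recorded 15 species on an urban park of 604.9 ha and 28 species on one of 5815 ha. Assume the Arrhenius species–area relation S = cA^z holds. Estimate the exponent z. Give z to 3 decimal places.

Taking logs: ln S = ln c + z ln A, so z = (ln S₂ − ln S₁)/(ln A₂ − ln A₁).
z = ln(28/15) / ln(5815/604.9) = ln(1.867) / ln(9.613) = 0.6242 / 2.2631 = 0.2758

0.276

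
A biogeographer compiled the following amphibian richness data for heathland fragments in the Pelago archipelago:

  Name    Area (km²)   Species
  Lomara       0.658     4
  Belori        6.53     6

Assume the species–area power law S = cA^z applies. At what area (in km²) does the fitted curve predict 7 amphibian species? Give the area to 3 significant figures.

15.6 km²

z = ln(6/4) / ln(6.53/0.658) = 0.4055 / 2.2950 = 0.1767
c = 4 / 0.658^0.1767 = 4 / 0.9287 = 4.307
A = (7/4.307)^(1/0.1767) ⇒ ln A = ln(1.625)/0.1767 = 2.7489
A = e^2.7489 ≈ 15.63 km²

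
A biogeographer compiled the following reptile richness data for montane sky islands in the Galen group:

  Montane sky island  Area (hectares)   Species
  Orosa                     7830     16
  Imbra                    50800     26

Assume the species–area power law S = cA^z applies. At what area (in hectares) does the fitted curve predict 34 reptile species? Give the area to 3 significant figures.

143000 hectares

z = ln(26/16) / ln(50800/7830) = 0.4855 / 1.8699 = 0.2596
c = 16 / 7830^0.2596 = 16 / 10.26 = 1.56
A = (34/1.56)^(1/0.2596) ⇒ ln A = ln(21.79)/0.2596 = 11.8689
A = e^11.8689 ≈ 142753 hectares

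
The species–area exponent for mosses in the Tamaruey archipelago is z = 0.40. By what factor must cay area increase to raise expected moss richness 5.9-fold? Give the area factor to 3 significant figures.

(A₂/A₁)^0.4 = 5.9, so A₂/A₁ = 5.9^(1/0.4) = 5.9^2.5
ln(A₂/A₁) = ln 5.9 / 0.4 = 1.7750 / 0.4 = 4.4374
A₂/A₁ = e^4.4374 ≈ 84.55

84.6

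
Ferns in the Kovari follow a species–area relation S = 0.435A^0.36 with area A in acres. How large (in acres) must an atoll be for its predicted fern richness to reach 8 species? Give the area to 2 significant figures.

3300 acres

8 = 0.435 × A^0.36  ⇒  A^0.36 = 8/0.435 = 18.39
ln A = ln(18.39) / 0.36 = 2.9119 / 0.36 = 8.0885
A = e^8.0885 ≈ 3257 acres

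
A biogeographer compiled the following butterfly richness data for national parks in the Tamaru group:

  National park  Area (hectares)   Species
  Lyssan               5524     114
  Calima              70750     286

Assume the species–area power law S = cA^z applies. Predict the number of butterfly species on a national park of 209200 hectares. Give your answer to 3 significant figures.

423

z = ln(286/114) / ln(70750/5524) = 0.9198 / 2.5501 = 0.3607
c = 114 / 5524^0.3607 = 114 / 22.38 = 5.094
S₃ = 5.094 × 209200^0.3607 = 5.094 × 83.01 ≈ 422.9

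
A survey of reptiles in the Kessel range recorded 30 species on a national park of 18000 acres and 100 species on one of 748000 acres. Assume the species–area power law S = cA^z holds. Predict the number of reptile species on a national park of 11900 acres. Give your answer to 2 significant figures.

26

z = ln(100/30) / ln(748000/18000) = 1.2040 / 3.7270 = 0.3230
c = 30 / 18000^0.3230 = 30 / 23.69 = 1.266
S₃ = 1.266 × 11900^0.3230 = 1.266 × 20.73 ≈ 26.25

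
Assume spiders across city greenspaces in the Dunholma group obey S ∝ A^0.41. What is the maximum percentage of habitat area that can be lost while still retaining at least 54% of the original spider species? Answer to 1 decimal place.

77.8%

Need (A_new/A_old)^0.41 = 0.54, so A_new/A_old = 0.54^(1/0.41) = 0.54^2.439
ln(A_new/A_old) = ln 0.54 / 0.41 = -0.6162 / 0.41 = -1.5029
A_new/A_old = e^-1.5029 ≈ 0.2225
Fraction that can be lost = 1 − 0.2225 = 0.7775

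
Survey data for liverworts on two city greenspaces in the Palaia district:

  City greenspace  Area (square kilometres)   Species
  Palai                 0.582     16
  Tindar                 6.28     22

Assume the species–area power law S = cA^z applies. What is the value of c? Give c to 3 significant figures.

z = ln(S₂/S₁) / ln(A₂/A₁) = ln(22/16) / ln(6.28/0.582) = 0.3185 / 2.3787 = 0.1339
c = S₁ / A₁^z = 16 / 0.582^0.1339 = 16 / 0.9301 = 17.2

17.2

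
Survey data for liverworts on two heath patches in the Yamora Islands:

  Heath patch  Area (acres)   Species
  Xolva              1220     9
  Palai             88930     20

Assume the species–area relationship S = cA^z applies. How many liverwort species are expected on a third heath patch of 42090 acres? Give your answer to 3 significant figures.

z = ln(20/9) / ln(88930/1220) = 0.7985 / 4.2890 = 0.1862
c = 9 / 1220^0.1862 = 9 / 3.755 = 2.397
S₃ = 2.397 × 42090^0.1862 = 2.397 × 7.26 ≈ 17.4

17.4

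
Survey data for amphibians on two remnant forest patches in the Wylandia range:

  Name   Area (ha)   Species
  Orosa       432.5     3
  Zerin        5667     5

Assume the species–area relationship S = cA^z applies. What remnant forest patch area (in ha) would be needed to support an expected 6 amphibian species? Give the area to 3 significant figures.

14200 ha

z = ln(5/3) / ln(5667/432.5) = 0.5108 / 2.5728 = 0.1985
c = 3 / 432.5^0.1985 = 3 / 3.337 = 0.899
A = (6/0.899)^(1/0.1985) ⇒ ln A = ln(6.674)/0.1985 = 9.5607
A = e^9.5607 ≈ 14196 ha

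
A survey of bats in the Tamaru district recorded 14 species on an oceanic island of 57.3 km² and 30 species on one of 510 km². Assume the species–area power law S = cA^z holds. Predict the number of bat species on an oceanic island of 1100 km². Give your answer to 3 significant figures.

z = ln(30/14) / ln(510/57.3) = 0.7621 / 2.1861 = 0.3486
c = 14 / 57.3^0.3486 = 14 / 4.101 = 3.413
S₃ = 3.413 × 1100^0.3486 = 3.413 × 11.49 ≈ 39.22

39.2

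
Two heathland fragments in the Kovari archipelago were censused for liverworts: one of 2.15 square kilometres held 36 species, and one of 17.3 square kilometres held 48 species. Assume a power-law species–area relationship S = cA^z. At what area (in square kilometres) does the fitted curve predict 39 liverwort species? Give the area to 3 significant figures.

3.84 square kilometres

z = ln(48/36) / ln(17.3/2.15) = 0.2877 / 2.0852 = 0.1380
c = 36 / 2.15^0.1380 = 36 / 1.111 = 32.39
A = (39/32.39)^(1/0.1380) ⇒ ln A = ln(1.204)/0.1380 = 1.3457
A = e^1.3457 ≈ 3.841 square kilometres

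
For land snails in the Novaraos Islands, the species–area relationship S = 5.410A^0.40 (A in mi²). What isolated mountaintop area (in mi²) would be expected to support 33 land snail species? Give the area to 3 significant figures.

91.9 mi²

33 = 5.41 × A^0.4  ⇒  A^0.4 = 33/5.41 = 6.1
ln A = ln(6.1) / 0.4 = 1.8083 / 0.4 = 4.5206
A = e^4.5206 ≈ 91.89 mi²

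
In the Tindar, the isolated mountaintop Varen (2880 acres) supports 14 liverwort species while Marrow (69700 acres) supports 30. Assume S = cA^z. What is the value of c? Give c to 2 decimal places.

2.08

z = ln(S₂/S₁) / ln(A₂/A₁) = ln(30/14) / ln(69700/2880) = 0.7621 / 3.1864 = 0.2392
c = S₁ / A₁^z = 14 / 2880^0.2392 = 14 / 6.721 = 2.083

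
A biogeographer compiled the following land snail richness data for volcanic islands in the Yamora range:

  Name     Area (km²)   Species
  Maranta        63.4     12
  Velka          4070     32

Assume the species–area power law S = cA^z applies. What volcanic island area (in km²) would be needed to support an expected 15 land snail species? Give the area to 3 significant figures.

163 km²

z = ln(32/12) / ln(4070/63.4) = 0.9808 / 4.1619 = 0.2357
c = 12 / 63.4^0.2357 = 12 / 2.659 = 4.513
A = (15/4.513)^(1/0.2357) ⇒ ln A = ln(3.324)/0.2357 = 5.0963
A = e^5.0963 ≈ 163.4 km²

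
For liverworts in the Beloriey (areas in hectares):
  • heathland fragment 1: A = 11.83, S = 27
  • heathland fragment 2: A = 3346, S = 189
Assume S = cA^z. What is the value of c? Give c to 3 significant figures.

11.5

z = ln(S₂/S₁) / ln(A₂/A₁) = ln(189/27) / ln(3346/11.83) = 1.9459 / 5.6449 = 0.3447
c = S₁ / A₁^z = 27 / 11.83^0.3447 = 27 / 2.344 = 11.52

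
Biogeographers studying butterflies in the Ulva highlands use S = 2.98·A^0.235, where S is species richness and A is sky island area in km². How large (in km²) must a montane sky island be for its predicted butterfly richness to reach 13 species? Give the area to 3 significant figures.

528 km²

13 = 2.98 × A^0.235  ⇒  A^0.235 = 13/2.98 = 4.362
ln A = ln(4.362) / 0.235 = 1.4730 / 0.235 = 6.2682
A = e^6.2682 ≈ 527.5 km²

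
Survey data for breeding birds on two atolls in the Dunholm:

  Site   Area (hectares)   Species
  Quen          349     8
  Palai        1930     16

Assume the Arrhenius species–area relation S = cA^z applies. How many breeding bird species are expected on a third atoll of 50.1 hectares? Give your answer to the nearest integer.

z = ln(16/8) / ln(1930/349) = 0.6931 / 1.7102 = 0.4053
c = 8 / 349^0.4053 = 8 / 10.73 = 0.7456
S₃ = 0.7456 × 50.1^0.4053 = 0.7456 × 4.886 ≈ 3.643

4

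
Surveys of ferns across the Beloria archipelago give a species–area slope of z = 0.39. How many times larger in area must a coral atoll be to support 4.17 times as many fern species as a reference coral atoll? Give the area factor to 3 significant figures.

38.9

(A₂/A₁)^0.39 = 4.17, so A₂/A₁ = 4.17^(1/0.39) = 4.17^2.564
ln(A₂/A₁) = ln 4.17 / 0.39 = 1.4279 / 0.39 = 3.6613
A₂/A₁ = e^3.6613 ≈ 38.91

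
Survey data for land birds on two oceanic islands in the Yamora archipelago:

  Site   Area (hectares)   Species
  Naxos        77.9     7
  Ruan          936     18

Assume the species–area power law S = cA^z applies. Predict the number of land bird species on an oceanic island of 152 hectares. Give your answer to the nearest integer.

9

z = ln(18/7) / ln(936/77.9) = 0.9445 / 2.4862 = 0.3799
c = 7 / 77.9^0.3799 = 7 / 5.231 = 1.338
S₃ = 1.338 × 152^0.3799 = 1.338 × 6.743 ≈ 9.024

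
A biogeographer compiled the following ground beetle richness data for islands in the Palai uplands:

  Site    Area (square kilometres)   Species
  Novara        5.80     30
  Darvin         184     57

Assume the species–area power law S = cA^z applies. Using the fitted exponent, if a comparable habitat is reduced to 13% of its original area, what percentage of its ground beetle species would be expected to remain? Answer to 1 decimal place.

68.5%

z = ln(57/30) / ln(184/5.8) = 0.6419 / 3.4571 = 0.1857
S_new/S_old = (A_new/A_old)^z = 0.13^0.1857 = exp(0.1857 × -2.0402) = 0.6847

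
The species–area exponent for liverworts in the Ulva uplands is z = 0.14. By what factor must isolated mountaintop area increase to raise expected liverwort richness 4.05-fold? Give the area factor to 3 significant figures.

21800

(A₂/A₁)^0.14 = 4.05, so A₂/A₁ = 4.05^(1/0.14) = 4.05^7.143
ln(A₂/A₁) = ln 4.05 / 0.14 = 1.3987 / 0.14 = 9.9908
A₂/A₁ = e^9.9908 ≈ 21826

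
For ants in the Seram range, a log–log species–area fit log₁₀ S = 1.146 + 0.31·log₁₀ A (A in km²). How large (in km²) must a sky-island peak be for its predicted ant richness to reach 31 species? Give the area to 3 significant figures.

31 = 14 × A^0.31  ⇒  A^0.31 = 31/14 = 2.215
ln A = ln(2.215) / 0.31 = 0.7952 / 0.31 = 2.5652
A = e^2.5652 ≈ 13 km²

13.0 km²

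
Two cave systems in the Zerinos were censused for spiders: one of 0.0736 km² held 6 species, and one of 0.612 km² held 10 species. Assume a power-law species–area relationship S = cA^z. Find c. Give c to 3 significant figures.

z = ln(S₂/S₁) / ln(A₂/A₁) = ln(10/6) / ln(0.612/0.0736) = 0.5108 / 2.1181 = 0.2412
c = S₁ / A₁^z = 6 / 0.0736^0.2412 = 6 / 0.533 = 11.26

11.3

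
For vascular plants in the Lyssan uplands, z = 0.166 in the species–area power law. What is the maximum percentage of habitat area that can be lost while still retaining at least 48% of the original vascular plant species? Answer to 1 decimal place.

Need (A_new/A_old)^0.166 = 0.48, so A_new/A_old = 0.48^(1/0.166) = 0.48^6.024
ln(A_new/A_old) = ln 0.48 / 0.166 = -0.7340 / 0.166 = -4.4215
A_new/A_old = e^-4.4215 ≈ 0.01202
Fraction that can be lost = 1 − 0.01202 = 0.988

98.8%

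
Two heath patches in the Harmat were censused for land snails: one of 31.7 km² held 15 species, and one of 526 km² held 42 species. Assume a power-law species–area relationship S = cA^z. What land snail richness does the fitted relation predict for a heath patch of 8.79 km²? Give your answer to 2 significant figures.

z = ln(42/15) / ln(526/31.7) = 1.0296 / 2.8090 = 0.3665
c = 15 / 31.7^0.3665 = 15 / 3.55 = 4.226
S₃ = 4.226 × 8.79^0.3665 = 4.226 × 2.218 ≈ 9.373

9.4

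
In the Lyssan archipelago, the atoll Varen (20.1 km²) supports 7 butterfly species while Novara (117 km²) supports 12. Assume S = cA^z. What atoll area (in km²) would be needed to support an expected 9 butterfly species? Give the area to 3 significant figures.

z = ln(12/7) / ln(117/20.1) = 0.5390 / 1.7615 = 0.3060
c = 7 / 20.1^0.3060 = 7 / 2.505 = 2.795
A = (9/2.795)^(1/0.3060) ⇒ ln A = ln(3.22)/0.3060 = 3.8220
A = e^3.8220 ≈ 45.7 km²

45.7 km²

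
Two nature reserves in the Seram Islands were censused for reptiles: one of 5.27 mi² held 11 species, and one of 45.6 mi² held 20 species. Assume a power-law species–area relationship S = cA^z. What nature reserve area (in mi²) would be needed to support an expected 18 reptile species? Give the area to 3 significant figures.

31.2 mi²

z = ln(20/11) / ln(45.6/5.27) = 0.5978 / 2.1579 = 0.2770
c = 11 / 5.27^0.2770 = 11 / 1.585 = 6.941
A = (18/6.941)^(1/0.2770) ⇒ ln A = ln(2.593)/0.2770 = 3.4396
A = e^3.4396 ≈ 31.17 mi²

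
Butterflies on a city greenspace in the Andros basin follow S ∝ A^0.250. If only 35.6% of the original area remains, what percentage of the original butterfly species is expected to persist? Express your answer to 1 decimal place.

77.2%

S_new/S_old = (A_new/A_old)^z = 0.356^0.25
= exp(0.25 × ln 0.356) = exp(0.25 × -1.0328) = exp(-0.2582) ≈ 0.7724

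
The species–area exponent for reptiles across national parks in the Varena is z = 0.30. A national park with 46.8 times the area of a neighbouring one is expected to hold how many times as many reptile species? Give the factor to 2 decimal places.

3.17

S₂/S₁ = (A₂/A₁)^z = 46.8^0.3
ln(S₂/S₁) = 0.3 × ln 46.8 = 0.3 × 3.8459 = 1.1538
S₂/S₁ = e^1.1538 ≈ 3.17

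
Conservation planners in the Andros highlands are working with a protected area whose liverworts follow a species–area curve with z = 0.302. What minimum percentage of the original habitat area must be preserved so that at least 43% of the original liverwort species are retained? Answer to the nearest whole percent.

6%

Need (A_new/A_old)^0.302 = 0.43, so A_new/A_old = 0.43^(1/0.302) = 0.43^3.311
ln(A_new/A_old) = ln 0.43 / 0.302 = -0.8440 / 0.302 = -2.7946
A_new/A_old = e^-2.7946 ≈ 0.06114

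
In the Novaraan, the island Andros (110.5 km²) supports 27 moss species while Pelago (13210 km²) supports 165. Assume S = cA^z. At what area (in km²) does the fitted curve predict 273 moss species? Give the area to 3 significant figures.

50000 km²

z = ln(165/27) / ln(13210/110.5) = 1.8101 / 4.7837 = 0.3784
c = 27 / 110.5^0.3784 = 27 / 5.932 = 4.552
A = (273/4.552)^(1/0.3784) ⇒ ln A = ln(59.98)/0.3784 = 10.8194
A = e^10.8194 ≈ 49983 km²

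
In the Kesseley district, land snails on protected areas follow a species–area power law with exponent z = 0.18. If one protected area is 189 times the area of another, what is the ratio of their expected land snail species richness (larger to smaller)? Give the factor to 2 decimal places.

2.57

S₂/S₁ = (A₂/A₁)^z = 189^0.18
ln(S₂/S₁) = 0.18 × ln 189 = 0.18 × 5.2417 = 0.9435
S₂/S₁ = e^0.9435 ≈ 2.569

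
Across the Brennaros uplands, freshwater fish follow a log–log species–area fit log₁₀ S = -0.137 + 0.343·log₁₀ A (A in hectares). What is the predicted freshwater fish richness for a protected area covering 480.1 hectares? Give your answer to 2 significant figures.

6.1

S = 0.7295 × 480.1^0.343
ln S = ln 0.7295 + 0.343 × ln 480.1 = -0.3155 + 0.343 × 6.1740 = 1.8022
S = e^1.8022 ≈ 6.063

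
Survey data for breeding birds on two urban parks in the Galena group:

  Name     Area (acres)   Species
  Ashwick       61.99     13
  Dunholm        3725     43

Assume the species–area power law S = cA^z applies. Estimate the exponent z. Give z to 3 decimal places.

Taking logs: ln S = ln c + z ln A, so z = (ln S₂ − ln S₁)/(ln A₂ − ln A₁).
z = ln(43/13) / ln(3725/61.99) = ln(3.308) / ln(60.09) = 1.1963 / 4.0958 = 0.2921

0.292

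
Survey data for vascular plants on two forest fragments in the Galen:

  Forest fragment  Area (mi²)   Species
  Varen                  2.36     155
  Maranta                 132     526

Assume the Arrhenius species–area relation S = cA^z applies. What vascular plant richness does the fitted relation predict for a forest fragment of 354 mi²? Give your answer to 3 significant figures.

710

z = ln(526/155) / ln(132/2.36) = 1.2219 / 4.0241 = 0.3036
c = 155 / 2.36^0.3036 = 155 / 1.298 = 119.4
S₃ = 119.4 × 354^0.3036 = 119.4 × 5.943 ≈ 709.7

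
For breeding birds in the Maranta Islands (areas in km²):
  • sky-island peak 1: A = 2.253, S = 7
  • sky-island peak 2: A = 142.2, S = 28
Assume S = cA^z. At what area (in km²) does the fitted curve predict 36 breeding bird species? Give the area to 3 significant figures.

z = ln(28/7) / ln(142.2/2.253) = 1.3863 / 4.1450 = 0.3345
c = 7 / 2.253^0.3345 = 7 / 1.312 = 5.335
A = (36/5.335)^(1/0.3345) ⇒ ln A = ln(6.748)/0.3345 = 5.7087
A = e^5.7087 ≈ 301.5 km²

301 km²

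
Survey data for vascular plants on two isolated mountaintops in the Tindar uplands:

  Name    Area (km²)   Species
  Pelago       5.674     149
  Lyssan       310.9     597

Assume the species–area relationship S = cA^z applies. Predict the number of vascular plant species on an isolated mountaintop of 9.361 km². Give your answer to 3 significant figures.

177

z = ln(597/149) / ln(310.9/5.674) = 1.3880 / 4.0036 = 0.3467
c = 149 / 5.674^0.3467 = 149 / 1.825 = 81.63
S₃ = 81.63 × 9.361^0.3467 = 81.63 × 2.171 ≈ 177.2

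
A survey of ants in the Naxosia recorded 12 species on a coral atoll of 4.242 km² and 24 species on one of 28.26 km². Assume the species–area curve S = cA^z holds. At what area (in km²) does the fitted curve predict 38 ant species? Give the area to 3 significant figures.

z = ln(24/12) / ln(28.26/4.242) = 0.6931 / 1.8964 = 0.3655
c = 12 / 4.242^0.3655 = 12 / 1.696 = 7.076
A = (38/7.076)^(1/0.3655) ⇒ ln A = ln(5.37)/0.3655 = 4.5987
A = e^4.5987 ≈ 99.36 km²

99.4 km²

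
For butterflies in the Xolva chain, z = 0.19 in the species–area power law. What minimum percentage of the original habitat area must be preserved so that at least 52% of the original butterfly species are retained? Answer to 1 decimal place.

3.2%

Need (A_new/A_old)^0.19 = 0.52, so A_new/A_old = 0.52^(1/0.19) = 0.52^5.263
ln(A_new/A_old) = ln 0.52 / 0.19 = -0.6539 / 0.19 = -3.4417
A_new/A_old = e^-3.4417 ≈ 0.03201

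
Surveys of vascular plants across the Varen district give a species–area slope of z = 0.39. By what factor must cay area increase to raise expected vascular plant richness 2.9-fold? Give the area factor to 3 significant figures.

15.3

(A₂/A₁)^0.39 = 2.9, so A₂/A₁ = 2.9^(1/0.39) = 2.9^2.564
ln(A₂/A₁) = ln 2.9 / 0.39 = 1.0647 / 0.39 = 2.7300
A₂/A₁ = e^2.7300 ≈ 15.33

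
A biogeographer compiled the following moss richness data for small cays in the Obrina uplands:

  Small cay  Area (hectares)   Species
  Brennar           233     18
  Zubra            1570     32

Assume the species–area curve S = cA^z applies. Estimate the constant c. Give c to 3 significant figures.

3.48

z = ln(S₂/S₁) / ln(A₂/A₁) = ln(32/18) / ln(1570/233) = 0.5754 / 1.9078 = 0.3016
c = S₁ / A₁^z = 18 / 233^0.3016 = 18 / 5.176 = 3.478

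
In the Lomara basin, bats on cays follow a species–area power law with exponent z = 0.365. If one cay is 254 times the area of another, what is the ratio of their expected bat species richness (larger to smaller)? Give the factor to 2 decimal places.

S₂/S₁ = (A₂/A₁)^z = 254^0.365
ln(S₂/S₁) = 0.365 × ln 254 = 0.365 × 5.5373 = 2.0211
S₂/S₁ = e^2.0211 ≈ 7.547

7.55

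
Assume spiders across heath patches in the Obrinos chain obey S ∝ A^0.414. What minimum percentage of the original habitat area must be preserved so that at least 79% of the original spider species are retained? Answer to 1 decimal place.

Need (A_new/A_old)^0.414 = 0.79, so A_new/A_old = 0.79^(1/0.414) = 0.79^2.415
ln(A_new/A_old) = ln 0.79 / 0.414 = -0.2357 / 0.414 = -0.5694
A_new/A_old = e^-0.5694 ≈ 0.5659

56.6%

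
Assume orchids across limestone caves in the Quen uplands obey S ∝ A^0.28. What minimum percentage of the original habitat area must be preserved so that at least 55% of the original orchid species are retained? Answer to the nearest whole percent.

12%

Need (A_new/A_old)^0.28 = 0.55, so A_new/A_old = 0.55^(1/0.28) = 0.55^3.571
ln(A_new/A_old) = ln 0.55 / 0.28 = -0.5978 / 0.28 = -2.1351
A_new/A_old = e^-2.1351 ≈ 0.1182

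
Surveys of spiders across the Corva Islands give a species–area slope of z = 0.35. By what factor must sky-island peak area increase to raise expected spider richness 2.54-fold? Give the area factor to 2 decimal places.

14.34

(A₂/A₁)^0.35 = 2.54, so A₂/A₁ = 2.54^(1/0.35) = 2.54^2.857
ln(A₂/A₁) = ln 2.54 / 0.35 = 0.9322 / 0.35 = 2.6633
A₂/A₁ = e^2.6633 ≈ 14.34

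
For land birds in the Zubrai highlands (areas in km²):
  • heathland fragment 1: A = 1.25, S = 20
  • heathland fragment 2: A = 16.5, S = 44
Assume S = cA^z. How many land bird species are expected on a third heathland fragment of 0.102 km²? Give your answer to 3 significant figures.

z = ln(44/20) / ln(16.5/1.25) = 0.7885 / 2.5802 = 0.3056
c = 20 / 1.25^0.3056 = 20 / 1.071 = 18.68
S₃ = 18.68 × 0.102^0.3056 = 18.68 × 0.4978 ≈ 9.3

9.30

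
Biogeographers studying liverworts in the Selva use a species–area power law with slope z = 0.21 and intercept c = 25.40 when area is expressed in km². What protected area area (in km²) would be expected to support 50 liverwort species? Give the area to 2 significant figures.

25 km²

50 = 25.4 × A^0.21  ⇒  A^0.21 = 50/25.4 = 1.969
ln A = ln(1.969) / 0.21 = 0.6773 / 0.21 = 3.2251
A = e^3.2251 ≈ 25.16 km²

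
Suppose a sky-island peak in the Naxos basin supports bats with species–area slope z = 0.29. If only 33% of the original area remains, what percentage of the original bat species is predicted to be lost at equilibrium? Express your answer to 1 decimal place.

S_new/S_old = (A_new/A_old)^z = 0.33^0.29
= exp(0.29 × ln 0.33) = exp(0.29 × -1.1087) = exp(-0.3215) ≈ 0.7251
Fraction lost = 1 − 0.7251 = 0.2749

27.5%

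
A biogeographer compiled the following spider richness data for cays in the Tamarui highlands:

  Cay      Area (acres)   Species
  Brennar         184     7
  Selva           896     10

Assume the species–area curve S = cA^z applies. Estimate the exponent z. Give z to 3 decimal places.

Taking logs: ln S = ln c + z ln A, so z = (ln S₂ − ln S₁)/(ln A₂ − ln A₁).
z = ln(10/7) / ln(896/184) = ln(1.429) / ln(4.87) = 0.3567 / 1.5830 = 0.2253

0.225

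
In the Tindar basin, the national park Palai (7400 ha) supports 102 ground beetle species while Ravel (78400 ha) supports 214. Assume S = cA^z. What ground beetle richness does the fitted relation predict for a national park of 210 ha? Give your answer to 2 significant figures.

33

z = ln(214/102) / ln(78400/7400) = 0.7410 / 2.3603 = 0.3139
c = 102 / 7400^0.3139 = 102 / 16.39 = 6.222
S₃ = 6.222 × 210^0.3139 = 6.222 × 5.358 ≈ 33.34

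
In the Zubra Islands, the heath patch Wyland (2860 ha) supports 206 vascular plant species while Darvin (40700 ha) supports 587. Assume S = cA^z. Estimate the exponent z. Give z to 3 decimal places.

Taking logs: ln S = ln c + z ln A, so z = (ln S₂ − ln S₁)/(ln A₂ − ln A₁).
z = ln(587/206) / ln(40700/2860) = ln(2.85) / ln(14.23) = 1.0471 / 2.6554 = 0.3943

0.394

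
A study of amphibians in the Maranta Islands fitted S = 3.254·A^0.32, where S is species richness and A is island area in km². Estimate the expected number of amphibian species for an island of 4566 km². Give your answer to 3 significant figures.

48.2

S = 3.254 × 4566^0.32 = 3.254 × 14.83 ≈ 48.25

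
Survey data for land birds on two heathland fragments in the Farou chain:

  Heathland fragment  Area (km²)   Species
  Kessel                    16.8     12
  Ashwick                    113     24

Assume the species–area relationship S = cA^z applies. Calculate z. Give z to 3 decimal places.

0.364

Taking logs: ln S = ln c + z ln A, so z = (ln S₂ − ln S₁)/(ln A₂ − ln A₁).
z = ln(24/12) / ln(113/16.8) = ln(2) / ln(6.726) = 0.6931 / 1.9060 = 0.3637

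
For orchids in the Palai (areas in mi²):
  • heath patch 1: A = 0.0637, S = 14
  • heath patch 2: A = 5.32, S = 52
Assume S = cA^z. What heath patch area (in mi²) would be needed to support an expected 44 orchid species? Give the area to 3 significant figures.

z = ln(52/14) / ln(5.32/0.0637) = 1.3122 / 4.4250 = 0.2965
c = 14 / 0.0637^0.2965 = 14 / 0.442 = 31.68
A = (44/31.68)^(1/0.2965) ⇒ ln A = ln(1.389)/0.2965 = 1.1081
A = e^1.1081 ≈ 3.029 mi²

3.03 mi²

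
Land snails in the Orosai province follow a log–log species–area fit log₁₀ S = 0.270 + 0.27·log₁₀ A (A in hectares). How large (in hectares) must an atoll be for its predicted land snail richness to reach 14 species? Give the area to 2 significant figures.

1800 hectares

14 = 1.862 × A^0.27  ⇒  A^0.27 = 14/1.862 = 7.518
ln A = ln(7.518) / 0.27 = 2.0174 / 0.27 = 7.4717
A = e^7.4717 ≈ 1758 hectares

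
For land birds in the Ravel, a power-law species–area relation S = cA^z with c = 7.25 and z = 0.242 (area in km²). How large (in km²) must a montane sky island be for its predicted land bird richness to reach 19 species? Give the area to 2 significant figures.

19 = 7.25 × A^0.242  ⇒  A^0.242 = 19/7.25 = 2.621
ln A = ln(2.621) / 0.242 = 0.9634 / 0.242 = 3.9811
A = e^3.9811 ≈ 53.58 km²

54 km²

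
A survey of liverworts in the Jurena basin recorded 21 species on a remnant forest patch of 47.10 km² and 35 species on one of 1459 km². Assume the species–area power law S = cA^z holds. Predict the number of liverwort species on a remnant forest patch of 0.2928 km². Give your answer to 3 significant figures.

9.86

z = ln(35/21) / ln(1459/47.1) = 0.5108 / 3.4332 = 0.1488
c = 21 / 47.1^0.1488 = 21 / 1.774 = 11.84
S₃ = 11.84 × 0.2928^0.1488 = 11.84 × 0.833 ≈ 9.861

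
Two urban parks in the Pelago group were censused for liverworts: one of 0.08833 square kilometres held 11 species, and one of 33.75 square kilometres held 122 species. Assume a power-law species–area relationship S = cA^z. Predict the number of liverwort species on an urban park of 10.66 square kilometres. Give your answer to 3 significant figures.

z = ln(122/11) / ln(33.75/0.08833) = 2.4061 / 5.9457 = 0.4047
c = 11 / 0.08833^0.4047 = 11 / 0.3745 = 29.37
S₃ = 29.37 × 10.66^0.4047 = 29.37 × 2.606 ≈ 76.53

76.5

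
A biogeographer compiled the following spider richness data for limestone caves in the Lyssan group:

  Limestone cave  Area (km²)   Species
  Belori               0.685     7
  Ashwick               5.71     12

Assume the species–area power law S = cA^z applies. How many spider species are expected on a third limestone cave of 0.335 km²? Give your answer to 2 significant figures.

z = ln(12/7) / ln(5.71/0.685) = 0.5390 / 2.1206 = 0.2542
c = 7 / 0.685^0.2542 = 7 / 0.9083 = 7.707
S₃ = 7.707 × 0.335^0.2542 = 7.707 × 0.7573 ≈ 5.836

5.8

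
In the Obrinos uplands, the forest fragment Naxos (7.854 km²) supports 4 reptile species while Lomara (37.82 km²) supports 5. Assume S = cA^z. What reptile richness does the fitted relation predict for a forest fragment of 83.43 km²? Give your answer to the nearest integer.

z = ln(5/4) / ln(37.82/7.854) = 0.2231 / 1.5718 = 0.1420
c = 4 / 7.854^0.1420 = 4 / 1.34 = 2.985
S₃ = 2.985 × 83.43^0.1420 = 2.985 × 1.874 ≈ 5.594

6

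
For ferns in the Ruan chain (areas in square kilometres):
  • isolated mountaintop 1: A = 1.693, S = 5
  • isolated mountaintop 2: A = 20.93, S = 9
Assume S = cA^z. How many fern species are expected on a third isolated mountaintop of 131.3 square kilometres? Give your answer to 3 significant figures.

13.8

z = ln(9/5) / ln(20.93/1.693) = 0.5878 / 2.5147 = 0.2337
c = 5 / 1.693^0.2337 = 5 / 1.131 = 4.421
S₃ = 4.421 × 131.3^0.2337 = 4.421 × 3.127 ≈ 13.82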